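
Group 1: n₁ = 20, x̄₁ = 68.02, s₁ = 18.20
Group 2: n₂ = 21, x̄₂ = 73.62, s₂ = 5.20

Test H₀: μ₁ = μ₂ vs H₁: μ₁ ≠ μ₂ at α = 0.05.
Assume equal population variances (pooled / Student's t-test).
Student's two-sample t-test (equal variances):
H₀: μ₁ = μ₂
H₁: μ₁ ≠ μ₂
df = n₁ + n₂ - 2 = 39
Pooled variance s_p² = [(n₁-1)s₁² + (n₂-1)s₂²] / (n₁ + n₂ - 2) = [(19)(18.20²) + (20)(5.20²)] / 39 = 175.2400
SE = √(s_p²(1/n₁ + 1/n₂)) = √(175.2400 × (1/20 + 1/21)) = 4.1360
t = (x̄₁ - x̄₂) / SE = (68.02 - 73.62) / 4.1360 = -5.60 / 4.1360 = -1.354
p-value = 0.1835

Since p-value > α = 0.05, we fail to reject H₀.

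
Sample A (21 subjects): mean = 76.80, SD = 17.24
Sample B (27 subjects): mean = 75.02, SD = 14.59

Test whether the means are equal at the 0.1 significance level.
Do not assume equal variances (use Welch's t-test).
Welch's two-sample t-test:
H₀: μ₁ = μ₂
H₁: μ₁ ≠ μ₂
s₁²/n₁ = 17.24²/21 = 14.1532,  s₂²/n₂ = 14.59²/27 = 7.8840
SE = √(s₁²/n₁ + s₂²/n₂) = √(14.1532 + 7.8840) = 4.6944
df (Welch-Satterthwaite) = (s₁²/n₁ + s₂²/n₂)² / [(s₁²/n₁)²/(n₁-1) + (s₂²/n₂)²/(n₂-1)] ≈ 39.14
t = (x̄₁ - x̄₂) / SE = (76.80 - 75.02) / 4.6944 = 1.78 / 4.6944 = 0.379
p-value = 0.7066

Since p-value > α = 0.1, we fail to reject H₀.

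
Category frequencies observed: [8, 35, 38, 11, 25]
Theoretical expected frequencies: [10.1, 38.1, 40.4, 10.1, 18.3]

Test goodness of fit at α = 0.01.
Chi-square goodness of fit test:
H₀: observed counts match expected distribution
H₁: observed counts differ from expected distribution
df = k - 1 = 4
χ² = Σ(O - E)²/E
   = (8 - 10.1)²/10.1 + (35 - 38.1)²/38.1 + (38 - 40.4)²/40.4 + (11 - 10.1)²/10.1 + (25 - 18.3)²/18.3
   = 0.437 + 0.252 + 0.143 + 0.080 + 2.453
   = 3.36
p-value = 0.4988

Since p-value > α = 0.01, we fail to reject H₀.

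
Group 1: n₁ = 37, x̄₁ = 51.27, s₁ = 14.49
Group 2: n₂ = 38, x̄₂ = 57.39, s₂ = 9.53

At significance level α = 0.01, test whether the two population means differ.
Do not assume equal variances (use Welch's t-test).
Welch's two-sample t-test:
H₀: μ₁ = μ₂
H₁: μ₁ ≠ μ₂
s₁²/n₁ = 14.49²/37 = 5.6746,  s₂²/n₂ = 9.53²/38 = 2.3900
SE = √(s₁²/n₁ + s₂²/n₂) = √(5.6746 + 2.3900) = 2.8398
df (Welch-Satterthwaite) = (s₁²/n₁ + s₂²/n₂)² / [(s₁²/n₁)²/(n₁-1) + (s₂²/n₂)²/(n₂-1)] ≈ 62.01
t = (x̄₁ - x̄₂) / SE = (51.27 - 57.39) / 2.8398 = -6.12 / 2.8398 = -2.155
p-value = 0.0350

Since p-value > α = 0.01, we fail to reject H₀.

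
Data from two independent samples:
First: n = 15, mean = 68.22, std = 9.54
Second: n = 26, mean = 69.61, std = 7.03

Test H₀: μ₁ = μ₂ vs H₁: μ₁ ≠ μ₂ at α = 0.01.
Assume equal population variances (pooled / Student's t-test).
Student's two-sample t-test (equal variances):
H₀: μ₁ = μ₂
H₁: μ₁ ≠ μ₂
df = n₁ + n₂ - 2 = 39
Pooled variance s_p² = [(n₁-1)s₁² + (n₂-1)s₂²] / (n₁ + n₂ - 2) = [(14)(9.54²) + (25)(7.03²)] / 39 = 64.3509
SE = √(s_p²(1/n₁ + 1/n₂)) = √(64.3509 × (1/15 + 1/26)) = 2.6010
t = (x̄₁ - x̄₂) / SE = (68.22 - 69.61) / 2.6010 = -1.39 / 2.6010 = -0.534
p-value = 0.5961

Since p-value > α = 0.01, we fail to reject H₀.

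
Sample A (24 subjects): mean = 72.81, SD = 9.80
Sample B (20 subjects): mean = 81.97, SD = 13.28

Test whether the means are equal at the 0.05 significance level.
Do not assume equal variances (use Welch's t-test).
Welch's two-sample t-test:
H₀: μ₁ = μ₂
H₁: μ₁ ≠ μ₂
s₁²/n₁ = 9.80²/24 = 4.0017,  s₂²/n₂ = 13.28²/20 = 8.8179
SE = √(s₁²/n₁ + s₂²/n₂) = √(4.0017 + 8.8179) = 3.5804
df (Welch-Satterthwaite) = (s₁²/n₁ + s₂²/n₂)² / [(s₁²/n₁)²/(n₁-1) + (s₂²/n₂)²/(n₂-1)] ≈ 34.32
t = (x̄₁ - x̄₂) / SE = (72.81 - 81.97) / 3.5804 = -9.16 / 3.5804 = -2.558
p-value = 0.0151

Since p-value < α = 0.05, we reject H₀.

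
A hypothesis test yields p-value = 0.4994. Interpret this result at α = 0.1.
Since p = 0.4994 > α = 0.1, fail to reject H₀.
There is insufficient evidence to reject the null hypothesis; the result is not statistically significant at the 0.1 level.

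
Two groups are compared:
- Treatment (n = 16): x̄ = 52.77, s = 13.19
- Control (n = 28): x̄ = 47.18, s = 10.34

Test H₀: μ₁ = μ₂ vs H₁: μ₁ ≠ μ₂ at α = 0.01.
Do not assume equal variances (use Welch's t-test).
Welch's two-sample t-test:
H₀: μ₁ = μ₂
H₁: μ₁ ≠ μ₂
s₁²/n₁ = 13.19²/16 = 10.8735,  s₂²/n₂ = 10.34²/28 = 3.8184
SE = √(s₁²/n₁ + s₂²/n₂) = √(10.8735 + 3.8184) = 3.8330
df (Welch-Satterthwaite) = (s₁²/n₁ + s₂²/n₂)² / [(s₁²/n₁)²/(n₁-1) + (s₂²/n₂)²/(n₂-1)] ≈ 25.63
t = (x̄₁ - x̄₂) / SE = (52.77 - 47.18) / 3.8330 = 5.59 / 3.8330 = 1.458
p-value = 0.1569

Since p-value > α = 0.01, we fail to reject H₀.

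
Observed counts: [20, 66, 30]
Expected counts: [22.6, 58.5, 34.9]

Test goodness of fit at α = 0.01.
Chi-square goodness of fit test:
H₀: observed counts match expected distribution
H₁: observed counts differ from expected distribution
df = k - 1 = 2
χ² = Σ(O - E)²/E
   = (20 - 22.6)²/22.6 + (66 - 58.5)²/58.5 + (30 - 34.9)²/34.9
   = 0.299 + 0.962 + 0.688
   = 1.95
p-value = 0.3775

Since p-value > α = 0.01, we fail to reject H₀.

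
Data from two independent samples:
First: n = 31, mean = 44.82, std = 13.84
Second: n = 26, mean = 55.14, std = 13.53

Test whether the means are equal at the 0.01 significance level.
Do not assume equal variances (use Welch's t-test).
Welch's two-sample t-test:
H₀: μ₁ = μ₂
H₁: μ₁ ≠ μ₂
s₁²/n₁ = 13.84²/31 = 6.1789,  s₂²/n₂ = 13.53²/26 = 7.0408
SE = √(s₁²/n₁ + s₂²/n₂) = √(6.1789 + 7.0408) = 3.6359
df (Welch-Satterthwaite) = (s₁²/n₁ + s₂²/n₂)² / [(s₁²/n₁)²/(n₁-1) + (s₂²/n₂)²/(n₂-1)] ≈ 53.68
t = (x̄₁ - x̄₂) / SE = (44.82 - 55.14) / 3.6359 = -10.32 / 3.6359 = -2.838
p-value = 0.0064

Since p-value < α = 0.01, we reject H₀.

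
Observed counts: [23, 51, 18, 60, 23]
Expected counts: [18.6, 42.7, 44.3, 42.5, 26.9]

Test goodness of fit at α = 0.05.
Chi-square goodness of fit test:
H₀: observed counts match expected distribution
H₁: observed counts differ from expected distribution
df = k - 1 = 4
χ² = Σ(O - E)²/E
   = (23 - 18.6)²/18.6 + (51 - 42.7)²/42.7 + (18 - 44.3)²/44.3 + (60 - 42.5)²/42.5 + (23 - 26.9)²/26.9
   = 1.041 + 1.613 + 15.614 + 7.206 + 0.565
   = 26.04
p-value < 0.0001

Since p-value < α = 0.05, we reject H₀.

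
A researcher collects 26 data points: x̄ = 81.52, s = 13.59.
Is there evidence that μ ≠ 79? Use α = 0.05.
One-sample t-test:
H₀: μ = 79
H₁: μ ≠ 79
df = n - 1 = 25
t = (x̄ - μ₀) / (s/√n) = (81.52 - 79) / (13.59/√26) = 0.946
p-value = 0.3534

Since p-value > α = 0.05, we fail to reject H₀.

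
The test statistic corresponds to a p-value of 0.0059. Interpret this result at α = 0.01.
Since p = 0.0059 < α = 0.01, reject H₀.
There is sufficient evidence to reject the null hypothesis; the result is statistically significant at the 0.01 level.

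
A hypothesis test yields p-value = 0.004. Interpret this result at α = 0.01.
Since p = 0.004 < α = 0.01, reject H₀.
There is sufficient evidence to reject the null hypothesis; the result is statistically significant at the 0.01 level.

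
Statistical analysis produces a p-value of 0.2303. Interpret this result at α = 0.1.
Since p = 0.2303 > α = 0.1, fail to reject H₀.
There is insufficient evidence to reject the null hypothesis; the result is not statistically significant at the 0.1 level.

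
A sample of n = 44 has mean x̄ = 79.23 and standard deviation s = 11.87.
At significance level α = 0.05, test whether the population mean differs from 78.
One-sample t-test:
H₀: μ = 78
H₁: μ ≠ 78
df = n - 1 = 43
t = (x̄ - μ₀) / (s/√n) = (79.23 - 78) / (11.87/√44) = 0.687
p-value = 0.4956

Since p-value > α = 0.05, we fail to reject H₀.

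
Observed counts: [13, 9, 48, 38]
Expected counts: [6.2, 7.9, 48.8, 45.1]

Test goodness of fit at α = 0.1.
Chi-square goodness of fit test:
H₀: observed counts match expected distribution
H₁: observed counts differ from expected distribution
df = k - 1 = 3
χ² = Σ(O - E)²/E
   = (13 - 6.2)²/6.2 + (9 - 7.9)²/7.9 + (48 - 48.8)²/48.8 + (38 - 45.1)²/45.1
   = 7.458 + 0.153 + 0.013 + 1.118
   = 8.74
p-value = 0.0329

Since p-value < α = 0.1, we reject H₀.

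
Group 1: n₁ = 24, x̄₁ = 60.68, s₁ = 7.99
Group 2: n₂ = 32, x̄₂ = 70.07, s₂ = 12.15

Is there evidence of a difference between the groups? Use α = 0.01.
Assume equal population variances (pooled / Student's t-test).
Student's two-sample t-test (equal variances):
H₀: μ₁ = μ₂
H₁: μ₁ ≠ μ₂
df = n₁ + n₂ - 2 = 54
Pooled variance s_p² = [(n₁-1)s₁² + (n₂-1)s₂²] / (n₁ + n₂ - 2) = [(23)(7.99²) + (31)(12.15²)] / 54 = 111.9374
SE = √(s_p²(1/n₁ + 1/n₂)) = √(111.9374 × (1/24 + 1/32)) = 2.8569
t = (x̄₁ - x̄₂) / SE = (60.68 - 70.07) / 2.8569 = -9.39 / 2.8569 = -3.287
p-value = 0.0018

Since p-value < α = 0.01, we reject H₀.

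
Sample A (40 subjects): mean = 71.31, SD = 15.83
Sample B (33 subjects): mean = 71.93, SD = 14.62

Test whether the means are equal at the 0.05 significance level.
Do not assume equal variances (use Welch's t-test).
Welch's two-sample t-test:
H₀: μ₁ = μ₂
H₁: μ₁ ≠ μ₂
s₁²/n₁ = 15.83²/40 = 6.2647,  s₂²/n₂ = 14.62²/33 = 6.4771
SE = √(s₁²/n₁ + s₂²/n₂) = √(6.2647 + 6.4771) = 3.5696
df (Welch-Satterthwaite) = (s₁²/n₁ + s₂²/n₂)² / [(s₁²/n₁)²/(n₁-1) + (s₂²/n₂)²/(n₂-1)] ≈ 70.06
t = (x̄₁ - x̄₂) / SE = (71.31 - 71.93) / 3.5696 = -0.62 / 3.5696 = -0.174
p-value = 0.8626

Since p-value > α = 0.05, we fail to reject H₀.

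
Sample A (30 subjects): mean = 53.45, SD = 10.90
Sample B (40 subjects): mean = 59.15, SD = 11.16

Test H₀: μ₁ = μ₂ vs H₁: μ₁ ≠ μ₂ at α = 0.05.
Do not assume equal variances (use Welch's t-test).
Welch's two-sample t-test:
H₀: μ₁ = μ₂
H₁: μ₁ ≠ μ₂
s₁²/n₁ = 10.90²/30 = 3.9603,  s₂²/n₂ = 11.16²/40 = 3.1136
SE = √(s₁²/n₁ + s₂²/n₂) = √(3.9603 + 3.1136) = 2.6597
df (Welch-Satterthwaite) = (s₁²/n₁ + s₂²/n₂)² / [(s₁²/n₁)²/(n₁-1) + (s₂²/n₂)²/(n₂-1)] ≈ 63.39
t = (x̄₁ - x̄₂) / SE = (53.45 - 59.15) / 2.6597 = -5.70 / 2.6597 = -2.143
p-value = 0.0359

Since p-value < α = 0.05, we reject H₀.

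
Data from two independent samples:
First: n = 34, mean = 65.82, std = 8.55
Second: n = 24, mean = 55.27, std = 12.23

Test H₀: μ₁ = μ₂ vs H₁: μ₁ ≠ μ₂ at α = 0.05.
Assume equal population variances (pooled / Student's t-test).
Student's two-sample t-test (equal variances):
H₀: μ₁ = μ₂
H₁: μ₁ ≠ μ₂
df = n₁ + n₂ - 2 = 56
Pooled variance s_p² = [(n₁-1)s₁² + (n₂-1)s₂²] / (n₁ + n₂ - 2) = [(33)(8.55²) + (23)(12.23²)] / 56 = 104.5100
SE = √(s_p²(1/n₁ + 1/n₂)) = √(104.5100 × (1/34 + 1/24)) = 2.7255
t = (x̄₁ - x̄₂) / SE = (65.82 - 55.27) / 2.7255 = 10.55 / 2.7255 = 3.871
p-value = 0.0003

Since p-value < α = 0.05, we reject H₀.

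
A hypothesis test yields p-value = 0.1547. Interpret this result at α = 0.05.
Since p = 0.1547 > α = 0.05, fail to reject H₀.
There is insufficient evidence to reject the null hypothesis; the result is not statistically significant at the 0.05 level.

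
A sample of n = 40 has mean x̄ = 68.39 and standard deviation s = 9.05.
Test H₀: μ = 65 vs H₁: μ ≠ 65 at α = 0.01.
One-sample t-test:
H₀: μ = 65
H₁: μ ≠ 65
df = n - 1 = 39
t = (x̄ - μ₀) / (s/√n) = (68.39 - 65) / (9.05/√40) = 2.369
p-value = 0.0229

Since p-value > α = 0.01, we fail to reject H₀.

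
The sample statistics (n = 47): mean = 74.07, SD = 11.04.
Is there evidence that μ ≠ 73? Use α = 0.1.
One-sample t-test:
H₀: μ = 73
H₁: μ ≠ 73
df = n - 1 = 46
t = (x̄ - μ₀) / (s/√n) = (74.07 - 73) / (11.04/√47) = 0.664
p-value = 0.5097

Since p-value > α = 0.1, we fail to reject H₀.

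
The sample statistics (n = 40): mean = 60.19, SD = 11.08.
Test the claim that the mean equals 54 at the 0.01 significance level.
One-sample t-test:
H₀: μ = 54
H₁: μ ≠ 54
df = n - 1 = 39
t = (x̄ - μ₀) / (s/√n) = (60.19 - 54) / (11.08/√40) = 3.533
p-value = 0.0011

Since p-value < α = 0.01, we reject H₀.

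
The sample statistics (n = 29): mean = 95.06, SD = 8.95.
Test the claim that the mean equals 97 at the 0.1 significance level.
One-sample t-test:
H₀: μ = 97
H₁: μ ≠ 97
df = n - 1 = 28
t = (x̄ - μ₀) / (s/√n) = (95.06 - 97) / (8.95/√29) = -1.167
p-value = 0.2529

Since p-value > α = 0.1, we fail to reject H₀.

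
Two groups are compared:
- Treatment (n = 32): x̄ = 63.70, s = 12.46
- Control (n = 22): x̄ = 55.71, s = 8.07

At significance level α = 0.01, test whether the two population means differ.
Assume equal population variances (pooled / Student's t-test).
Student's two-sample t-test (equal variances):
H₀: μ₁ = μ₂
H₁: μ₁ ≠ μ₂
df = n₁ + n₂ - 2 = 52
Pooled variance s_p² = [(n₁-1)s₁² + (n₂-1)s₂²] / (n₁ + n₂ - 2) = [(31)(12.46²) + (21)(8.07²)] / 52 = 118.8543
SE = √(s_p²(1/n₁ + 1/n₂)) = √(118.8543 × (1/32 + 1/22)) = 3.0194
t = (x̄₁ - x̄₂) / SE = (63.70 - 55.71) / 3.0194 = 7.99 / 3.0194 = 2.646
p-value = 0.0107

Since p-value > α = 0.01, we fail to reject H₀.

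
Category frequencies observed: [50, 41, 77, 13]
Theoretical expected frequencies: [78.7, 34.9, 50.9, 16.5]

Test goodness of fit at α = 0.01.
Chi-square goodness of fit test:
H₀: observed counts match expected distribution
H₁: observed counts differ from expected distribution
df = k - 1 = 3
χ² = Σ(O - E)²/E
   = (50 - 78.7)²/78.7 + (41 - 34.9)²/34.9 + (77 - 50.9)²/50.9 + (13 - 16.5)²/16.5
   = 10.466 + 1.066 + 13.383 + 0.742
   = 25.66
p-value < 0.0001

Since p-value < α = 0.01, we reject H₀.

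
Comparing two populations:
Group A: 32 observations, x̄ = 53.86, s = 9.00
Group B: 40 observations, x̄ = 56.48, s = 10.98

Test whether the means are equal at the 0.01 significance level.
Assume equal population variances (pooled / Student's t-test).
Student's two-sample t-test (equal variances):
H₀: μ₁ = μ₂
H₁: μ₁ ≠ μ₂
df = n₁ + n₂ - 2 = 70
Pooled variance s_p² = [(n₁-1)s₁² + (n₂-1)s₂²] / (n₁ + n₂ - 2) = [(31)(9.00²) + (39)(10.98²)] / 70 = 103.0408
SE = √(s_p²(1/n₁ + 1/n₂)) = √(103.0408 × (1/32 + 1/40)) = 2.4075
t = (x̄₁ - x̄₂) / SE = (53.86 - 56.48) / 2.4075 = -2.62 / 2.4075 = -1.088
p-value = 0.2802

Since p-value > α = 0.01, we fail to reject H₀.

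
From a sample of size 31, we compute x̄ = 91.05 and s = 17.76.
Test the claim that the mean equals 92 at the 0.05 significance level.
One-sample t-test:
H₀: μ = 92
H₁: μ ≠ 92
df = n - 1 = 30
t = (x̄ - μ₀) / (s/√n) = (91.05 - 92) / (17.76/√31) = -0.298
p-value = 0.7679

Since p-value > α = 0.05, we fail to reject H₀.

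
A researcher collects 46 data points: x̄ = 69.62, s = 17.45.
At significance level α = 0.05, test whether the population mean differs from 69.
One-sample t-test:
H₀: μ = 69
H₁: μ ≠ 69
df = n - 1 = 45
t = (x̄ - μ₀) / (s/√n) = (69.62 - 69) / (17.45/√46) = 0.241
p-value = 0.8107

Since p-value > α = 0.05, we fail to reject H₀.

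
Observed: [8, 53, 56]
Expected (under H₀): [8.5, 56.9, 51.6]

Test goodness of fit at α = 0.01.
Chi-square goodness of fit test:
H₀: observed counts match expected distribution
H₁: observed counts differ from expected distribution
df = k - 1 = 2
χ² = Σ(O - E)²/E
   = (8 - 8.5)²/8.5 + (53 - 56.9)²/56.9 + (56 - 51.6)²/51.6
   = 0.029 + 0.267 + 0.375
   = 0.67
p-value = 0.7147

Since p-value > α = 0.01, we fail to reject H₀.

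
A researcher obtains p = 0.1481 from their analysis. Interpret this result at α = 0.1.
Since p = 0.1481 > α = 0.1, fail to reject H₀.
There is insufficient evidence to reject the null hypothesis; the result is not statistically significant at the 0.1 level.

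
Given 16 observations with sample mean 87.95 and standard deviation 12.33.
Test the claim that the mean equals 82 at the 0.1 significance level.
One-sample t-test:
H₀: μ = 82
H₁: μ ≠ 82
df = n - 1 = 15
t = (x̄ - μ₀) / (s/√n) = (87.95 - 82) / (12.33/√16) = 1.930
p-value = 0.0727

Since p-value < α = 0.1, we reject H₀.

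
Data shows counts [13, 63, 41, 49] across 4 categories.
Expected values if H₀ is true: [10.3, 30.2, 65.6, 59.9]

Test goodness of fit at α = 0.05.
Chi-square goodness of fit test:
H₀: observed counts match expected distribution
H₁: observed counts differ from expected distribution
df = k - 1 = 3
χ² = Σ(O - E)²/E
   = (13 - 10.3)²/10.3 + (63 - 30.2)²/30.2 + (41 - 65.6)²/65.6 + (49 - 59.9)²/59.9
   = 0.708 + 35.624 + 9.225 + 1.983
   = 47.54
p-value < 0.0001

Since p-value < α = 0.05, we reject H₀.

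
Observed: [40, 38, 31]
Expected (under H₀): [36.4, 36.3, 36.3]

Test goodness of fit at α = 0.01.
Chi-square goodness of fit test:
H₀: observed counts match expected distribution
H₁: observed counts differ from expected distribution
df = k - 1 = 2
χ² = Σ(O - E)²/E
   = (40 - 36.4)²/36.4 + (38 - 36.3)²/36.3 + (31 - 36.3)²/36.3
   = 0.356 + 0.080 + 0.774
   = 1.21
p-value = 0.5462

Since p-value > α = 0.01, we fail to reject H₀.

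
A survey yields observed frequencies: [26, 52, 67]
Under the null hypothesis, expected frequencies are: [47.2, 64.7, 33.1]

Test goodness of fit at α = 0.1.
Chi-square goodness of fit test:
H₀: observed counts match expected distribution
H₁: observed counts differ from expected distribution
df = k - 1 = 2
χ² = Σ(O - E)²/E
   = (26 - 47.2)²/47.2 + (52 - 64.7)²/64.7 + (67 - 33.1)²/33.1
   = 9.522 + 2.493 + 34.719
   = 46.73
p-value < 0.0001

Since p-value < α = 0.1, we reject H₀.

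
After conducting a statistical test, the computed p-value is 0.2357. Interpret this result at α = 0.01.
Since p = 0.2357 > α = 0.01, fail to reject H₀.
There is insufficient evidence to reject the null hypothesis; the result is not statistically significant at the 0.01 level.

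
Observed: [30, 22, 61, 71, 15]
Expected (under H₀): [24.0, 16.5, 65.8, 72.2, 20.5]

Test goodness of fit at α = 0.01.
Chi-square goodness of fit test:
H₀: observed counts match expected distribution
H₁: observed counts differ from expected distribution
df = k - 1 = 4
χ² = Σ(O - E)²/E
   = (30 - 24.0)²/24.0 + (22 - 16.5)²/16.5 + (61 - 65.8)²/65.8 + (71 - 72.2)²/72.2 + (15 - 20.5)²/20.5
   = 1.500 + 1.833 + 0.350 + 0.020 + 1.476
   = 5.18
p-value = 0.2694

Since p-value > α = 0.01, we fail to reject H₀.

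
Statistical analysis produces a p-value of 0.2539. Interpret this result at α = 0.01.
Since p = 0.2539 > α = 0.01, fail to reject H₀.
There is insufficient evidence to reject the null hypothesis; the result is not statistically significant at the 0.01 level.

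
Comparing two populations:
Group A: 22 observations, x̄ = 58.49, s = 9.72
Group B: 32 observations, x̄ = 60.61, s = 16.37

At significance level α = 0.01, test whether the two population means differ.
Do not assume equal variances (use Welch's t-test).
Welch's two-sample t-test:
H₀: μ₁ = μ₂
H₁: μ₁ ≠ μ₂
s₁²/n₁ = 9.72²/22 = 4.2945,  s₂²/n₂ = 16.37²/32 = 8.3743
SE = √(s₁²/n₁ + s₂²/n₂) = √(4.2945 + 8.3743) = 3.5593
df (Welch-Satterthwaite) = (s₁²/n₁ + s₂²/n₂)² / [(s₁²/n₁)²/(n₁-1) + (s₂²/n₂)²/(n₂-1)] ≈ 51.11
t = (x̄₁ - x̄₂) / SE = (58.49 - 60.61) / 3.5593 = -2.12 / 3.5593 = -0.596
p-value = 0.5541

Since p-value > α = 0.01, we fail to reject H₀.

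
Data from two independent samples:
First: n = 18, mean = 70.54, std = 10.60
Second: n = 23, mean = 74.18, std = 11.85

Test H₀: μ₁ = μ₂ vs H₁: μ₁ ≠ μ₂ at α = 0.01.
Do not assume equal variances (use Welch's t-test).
Welch's two-sample t-test:
H₀: μ₁ = μ₂
H₁: μ₁ ≠ μ₂
s₁²/n₁ = 10.60²/18 = 6.2422,  s₂²/n₂ = 11.85²/23 = 6.1053
SE = √(s₁²/n₁ + s₂²/n₂) = √(6.2422 + 6.1053) = 3.5139
df (Welch-Satterthwaite) = (s₁²/n₁ + s₂²/n₂)² / [(s₁²/n₁)²/(n₁-1) + (s₂²/n₂)²/(n₂-1)] ≈ 38.25
t = (x̄₁ - x̄₂) / SE = (70.54 - 74.18) / 3.5139 = -3.64 / 3.5139 = -1.036
p-value = 0.3068

Since p-value > α = 0.01, we fail to reject H₀.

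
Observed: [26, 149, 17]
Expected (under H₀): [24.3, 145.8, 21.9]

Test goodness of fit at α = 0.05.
Chi-square goodness of fit test:
H₀: observed counts match expected distribution
H₁: observed counts differ from expected distribution
df = k - 1 = 2
χ² = Σ(O - E)²/E
   = (26 - 24.3)²/24.3 + (149 - 145.8)²/145.8 + (17 - 21.9)²/21.9
   = 0.119 + 0.070 + 1.096
   = 1.29
p-value = 0.5258

Since p-value > α = 0.05, we fail to reject H₀.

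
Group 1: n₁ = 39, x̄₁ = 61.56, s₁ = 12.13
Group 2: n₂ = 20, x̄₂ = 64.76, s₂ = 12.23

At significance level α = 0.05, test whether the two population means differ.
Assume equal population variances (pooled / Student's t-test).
Student's two-sample t-test (equal variances):
H₀: μ₁ = μ₂
H₁: μ₁ ≠ μ₂
df = n₁ + n₂ - 2 = 57
Pooled variance s_p² = [(n₁-1)s₁² + (n₂-1)s₂²] / (n₁ + n₂ - 2) = [(38)(12.13²) + (19)(12.23²)] / 57 = 147.9489
SE = √(s_p²(1/n₁ + 1/n₂)) = √(147.9489 × (1/39 + 1/20)) = 3.3453
t = (x̄₁ - x̄₂) / SE = (61.56 - 64.76) / 3.3453 = -3.20 / 3.3453 = -0.957
p-value = 0.3428

Since p-value > α = 0.05, we fail to reject H₀.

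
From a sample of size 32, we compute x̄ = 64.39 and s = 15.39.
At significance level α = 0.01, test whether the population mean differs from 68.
One-sample t-test:
H₀: μ = 68
H₁: μ ≠ 68
df = n - 1 = 31
t = (x̄ - μ₀) / (s/√n) = (64.39 - 68) / (15.39/√32) = -1.327
p-value = 0.1942

Since p-value > α = 0.01, we fail to reject H₀.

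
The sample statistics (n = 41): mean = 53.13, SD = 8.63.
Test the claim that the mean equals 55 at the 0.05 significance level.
One-sample t-test:
H₀: μ = 55
H₁: μ ≠ 55
df = n - 1 = 40
t = (x̄ - μ₀) / (s/√n) = (53.13 - 55) / (8.63/√41) = -1.387
p-value = 0.1730

Since p-value > α = 0.05, we fail to reject H₀.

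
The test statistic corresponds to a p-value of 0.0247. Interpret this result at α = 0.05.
Since p = 0.0247 < α = 0.05, reject H₀.
There is sufficient evidence to reject the null hypothesis; the result is statistically significant at the 0.05 level.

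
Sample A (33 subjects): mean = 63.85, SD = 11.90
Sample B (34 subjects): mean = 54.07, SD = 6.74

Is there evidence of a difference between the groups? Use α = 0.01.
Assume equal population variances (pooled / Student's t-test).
Student's two-sample t-test (equal variances):
H₀: μ₁ = μ₂
H₁: μ₁ ≠ μ₂
df = n₁ + n₂ - 2 = 65
Pooled variance s_p² = [(n₁-1)s₁² + (n₂-1)s₂²] / (n₁ + n₂ - 2) = [(32)(11.90²) + (33)(6.74²)] / 65 = 92.7789
SE = √(s_p²(1/n₁ + 1/n₂)) = √(92.7789 × (1/33 + 1/34)) = 2.3538
t = (x̄₁ - x̄₂) / SE = (63.85 - 54.07) / 2.3538 = 9.78 / 2.3538 = 4.155
p-value = 0.0001

Since p-value < α = 0.01, we reject H₀.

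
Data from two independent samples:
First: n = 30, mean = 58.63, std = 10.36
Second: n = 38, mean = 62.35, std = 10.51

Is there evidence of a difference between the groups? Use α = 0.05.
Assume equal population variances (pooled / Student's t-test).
Student's two-sample t-test (equal variances):
H₀: μ₁ = μ₂
H₁: μ₁ ≠ μ₂
df = n₁ + n₂ - 2 = 66
Pooled variance s_p² = [(n₁-1)s₁² + (n₂-1)s₂²] / (n₁ + n₂ - 2) = [(29)(10.36²) + (37)(10.51²)] / 66 = 109.0846
SE = √(s_p²(1/n₁ + 1/n₂)) = √(109.0846 × (1/30 + 1/38)) = 2.5508
t = (x̄₁ - x̄₂) / SE = (58.63 - 62.35) / 2.5508 = -3.72 / 2.5508 = -1.458
p-value = 0.1495

Since p-value > α = 0.05, we fail to reject H₀.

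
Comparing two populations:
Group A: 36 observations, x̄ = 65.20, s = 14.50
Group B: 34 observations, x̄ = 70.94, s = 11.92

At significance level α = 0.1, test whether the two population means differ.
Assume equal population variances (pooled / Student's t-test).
Student's two-sample t-test (equal variances):
H₀: μ₁ = μ₂
H₁: μ₁ ≠ μ₂
df = n₁ + n₂ - 2 = 68
Pooled variance s_p² = [(n₁-1)s₁² + (n₂-1)s₂²] / (n₁ + n₂ - 2) = [(35)(14.50²) + (33)(11.92²)] / 68 = 177.1706
SE = √(s_p²(1/n₁ + 1/n₂)) = √(177.1706 × (1/36 + 1/34)) = 3.1831
t = (x̄₁ - x̄₂) / SE = (65.20 - 70.94) / 3.1831 = -5.74 / 3.1831 = -1.803
p-value = 0.0758

Since p-value < α = 0.1, we reject H₀.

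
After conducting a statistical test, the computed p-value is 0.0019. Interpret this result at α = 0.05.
Since p = 0.0019 < α = 0.05, reject H₀.
There is sufficient evidence to reject the null hypothesis; the result is statistically significant at the 0.05 level.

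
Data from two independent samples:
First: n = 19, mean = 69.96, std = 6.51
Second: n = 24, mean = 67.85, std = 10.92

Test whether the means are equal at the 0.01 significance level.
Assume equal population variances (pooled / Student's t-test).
Student's two-sample t-test (equal variances):
H₀: μ₁ = μ₂
H₁: μ₁ ≠ μ₂
df = n₁ + n₂ - 2 = 41
Pooled variance s_p² = [(n₁-1)s₁² + (n₂-1)s₂²] / (n₁ + n₂ - 2) = [(18)(6.51²) + (23)(10.92²)] / 41 = 85.5002
SE = √(s_p²(1/n₁ + 1/n₂)) = √(85.5002 × (1/19 + 1/24)) = 2.8395
t = (x̄₁ - x̄₂) / SE = (69.96 - 67.85) / 2.8395 = 2.11 / 2.8395 = 0.743
p-value = 0.4617

Since p-value > α = 0.01, we fail to reject H₀.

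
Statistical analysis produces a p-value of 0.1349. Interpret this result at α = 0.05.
Since p = 0.1349 > α = 0.05, fail to reject H₀.
There is insufficient evidence to reject the null hypothesis; the result is not statistically significant at the 0.05 level.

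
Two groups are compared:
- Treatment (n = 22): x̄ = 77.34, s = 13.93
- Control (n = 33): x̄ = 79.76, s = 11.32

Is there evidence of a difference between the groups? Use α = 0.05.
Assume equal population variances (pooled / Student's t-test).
Student's two-sample t-test (equal variances):
H₀: μ₁ = μ₂
H₁: μ₁ ≠ μ₂
df = n₁ + n₂ - 2 = 53
Pooled variance s_p² = [(n₁-1)s₁² + (n₂-1)s₂²] / (n₁ + n₂ - 2) = [(21)(13.93²) + (32)(11.32²)] / 53 = 154.2547
SE = √(s_p²(1/n₁ + 1/n₂)) = √(154.2547 × (1/22 + 1/33)) = 3.4185
t = (x̄₁ - x̄₂) / SE = (77.34 - 79.76) / 3.4185 = -2.42 / 3.4185 = -0.708
p-value = 0.4821

Since p-value > α = 0.05, we fail to reject H₀.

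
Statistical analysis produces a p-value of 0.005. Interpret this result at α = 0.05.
Since p = 0.005 < α = 0.05, reject H₀.
There is sufficient evidence to reject the null hypothesis; the result is statistically significant at the 0.05 level.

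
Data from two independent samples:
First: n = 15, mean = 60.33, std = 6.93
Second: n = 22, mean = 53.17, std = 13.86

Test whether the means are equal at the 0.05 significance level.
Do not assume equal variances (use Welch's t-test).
Welch's two-sample t-test:
H₀: μ₁ = μ₂
H₁: μ₁ ≠ μ₂
s₁²/n₁ = 6.93²/15 = 3.2017,  s₂²/n₂ = 13.86²/22 = 8.7318
SE = √(s₁²/n₁ + s₂²/n₂) = √(3.2017 + 8.7318) = 3.4545
df (Welch-Satterthwaite) = (s₁²/n₁ + s₂²/n₂)² / [(s₁²/n₁)²/(n₁-1) + (s₂²/n₂)²/(n₂-1)] ≈ 32.64
t = (x̄₁ - x̄₂) / SE = (60.33 - 53.17) / 3.4545 = 7.16 / 3.4545 = 2.073
p-value = 0.0462

Since p-value < α = 0.05, we reject H₀.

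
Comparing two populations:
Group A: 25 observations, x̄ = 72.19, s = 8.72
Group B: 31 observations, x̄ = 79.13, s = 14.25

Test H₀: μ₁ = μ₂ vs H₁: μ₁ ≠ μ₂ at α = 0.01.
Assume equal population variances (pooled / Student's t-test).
Student's two-sample t-test (equal variances):
H₀: μ₁ = μ₂
H₁: μ₁ ≠ μ₂
df = n₁ + n₂ - 2 = 54
Pooled variance s_p² = [(n₁-1)s₁² + (n₂-1)s₂²] / (n₁ + n₂ - 2) = [(24)(8.72²) + (30)(14.25²)] / 54 = 146.6073
SE = √(s_p²(1/n₁ + 1/n₂)) = √(146.6073 × (1/25 + 1/31)) = 3.2548
t = (x̄₁ - x̄₂) / SE = (72.19 - 79.13) / 3.2548 = -6.94 / 3.2548 = -2.132
p-value = 0.0376

Since p-value > α = 0.01, we fail to reject H₀.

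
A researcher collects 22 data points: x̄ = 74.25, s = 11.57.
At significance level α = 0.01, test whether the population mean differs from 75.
One-sample t-test:
H₀: μ = 75
H₁: μ ≠ 75
df = n - 1 = 21
t = (x̄ - μ₀) / (s/√n) = (74.25 - 75) / (11.57/√22) = -0.304
p-value = 0.7641

Since p-value > α = 0.01, we fail to reject H₀.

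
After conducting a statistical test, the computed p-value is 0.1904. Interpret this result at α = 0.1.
Since p = 0.1904 > α = 0.1, fail to reject H₀.
There is insufficient evidence to reject the null hypothesis; the result is not statistically significant at the 0.1 level.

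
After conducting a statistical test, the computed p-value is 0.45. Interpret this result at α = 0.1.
Since p = 0.45 > α = 0.1, fail to reject H₀.
There is insufficient evidence to reject the null hypothesis; the result is not statistically significant at the 0.1 level.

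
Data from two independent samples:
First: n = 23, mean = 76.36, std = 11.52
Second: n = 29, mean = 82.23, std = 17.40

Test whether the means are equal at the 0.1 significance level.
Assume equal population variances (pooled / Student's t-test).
Student's two-sample t-test (equal variances):
H₀: μ₁ = μ₂
H₁: μ₁ ≠ μ₂
df = n₁ + n₂ - 2 = 50
Pooled variance s_p² = [(n₁-1)s₁² + (n₂-1)s₂²] / (n₁ + n₂ - 2) = [(22)(11.52²) + (28)(17.40²)] / 50 = 227.9382
SE = √(s_p²(1/n₁ + 1/n₂)) = √(227.9382 × (1/23 + 1/29)) = 4.2155
t = (x̄₁ - x̄₂) / SE = (76.36 - 82.23) / 4.2155 = -5.87 / 4.2155 = -1.392
p-value = 0.1699

Since p-value > α = 0.1, we fail to reject H₀.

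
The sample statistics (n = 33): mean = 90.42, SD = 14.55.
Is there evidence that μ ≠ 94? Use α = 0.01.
One-sample t-test:
H₀: μ = 94
H₁: μ ≠ 94
df = n - 1 = 32
t = (x̄ - μ₀) / (s/√n) = (90.42 - 94) / (14.55/√33) = -1.413
p-value = 0.1672

Since p-value > α = 0.01, we fail to reject H₀.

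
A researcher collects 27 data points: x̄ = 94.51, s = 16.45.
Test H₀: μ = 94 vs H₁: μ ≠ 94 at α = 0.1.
One-sample t-test:
H₀: μ = 94
H₁: μ ≠ 94
df = n - 1 = 26
t = (x̄ - μ₀) / (s/√n) = (94.51 - 94) / (16.45/√27) = 0.161
p-value = 0.8733

Since p-value > α = 0.1, we fail to reject H₀.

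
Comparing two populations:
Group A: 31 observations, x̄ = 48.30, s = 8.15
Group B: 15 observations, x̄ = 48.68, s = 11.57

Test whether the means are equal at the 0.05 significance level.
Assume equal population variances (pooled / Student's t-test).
Student's two-sample t-test (equal variances):
H₀: μ₁ = μ₂
H₁: μ₁ ≠ μ₂
df = n₁ + n₂ - 2 = 44
Pooled variance s_p² = [(n₁-1)s₁² + (n₂-1)s₂²] / (n₁ + n₂ - 2) = [(30)(8.15²) + (14)(11.57²)] / 44 = 87.8814
SE = √(s_p²(1/n₁ + 1/n₂)) = √(87.8814 × (1/31 + 1/15)) = 2.9485
t = (x̄₁ - x̄₂) / SE = (48.30 - 48.68) / 2.9485 = -0.38 / 2.9485 = -0.129
p-value = 0.8980

Since p-value > α = 0.05, we fail to reject H₀.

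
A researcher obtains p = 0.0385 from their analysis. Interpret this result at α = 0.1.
Since p = 0.0385 < α = 0.1, reject H₀.
There is sufficient evidence to reject the null hypothesis; the result is statistically significant at the 0.1 level.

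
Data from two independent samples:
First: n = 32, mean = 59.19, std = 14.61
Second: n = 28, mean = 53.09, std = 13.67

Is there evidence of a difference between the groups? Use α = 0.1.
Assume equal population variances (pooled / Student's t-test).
Student's two-sample t-test (equal variances):
H₀: μ₁ = μ₂
H₁: μ₁ ≠ μ₂
df = n₁ + n₂ - 2 = 58
Pooled variance s_p² = [(n₁-1)s₁² + (n₂-1)s₂²] / (n₁ + n₂ - 2) = [(31)(14.61²) + (27)(13.67²)] / 58 = 201.0772
SE = √(s_p²(1/n₁ + 1/n₂)) = √(201.0772 × (1/32 + 1/28)) = 3.6695
t = (x̄₁ - x̄₂) / SE = (59.19 - 53.09) / 3.6695 = 6.10 / 3.6695 = 1.662
p-value = 0.1018

Since p-value > α = 0.1, we fail to reject H₀.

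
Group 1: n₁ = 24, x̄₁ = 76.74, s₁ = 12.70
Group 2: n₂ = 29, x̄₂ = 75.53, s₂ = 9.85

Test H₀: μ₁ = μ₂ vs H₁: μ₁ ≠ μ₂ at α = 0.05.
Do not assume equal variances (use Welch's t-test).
Welch's two-sample t-test:
H₀: μ₁ = μ₂
H₁: μ₁ ≠ μ₂
s₁²/n₁ = 12.70²/24 = 6.7204,  s₂²/n₂ = 9.85²/29 = 3.3456
SE = √(s₁²/n₁ + s₂²/n₂) = √(6.7204 + 3.3456) = 3.1727
df (Welch-Satterthwaite) = (s₁²/n₁ + s₂²/n₂)² / [(s₁²/n₁)²/(n₁-1) + (s₂²/n₂)²/(n₂-1)] ≈ 42.87
t = (x̄₁ - x̄₂) / SE = (76.74 - 75.53) / 3.1727 = 1.21 / 3.1727 = 0.381
p-value = 0.7048

Since p-value > α = 0.05, we fail to reject H₀.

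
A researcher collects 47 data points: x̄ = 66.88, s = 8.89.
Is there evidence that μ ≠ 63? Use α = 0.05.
One-sample t-test:
H₀: μ = 63
H₁: μ ≠ 63
df = n - 1 = 46
t = (x̄ - μ₀) / (s/√n) = (66.88 - 63) / (8.89/√47) = 2.992
p-value = 0.0044

Since p-value < α = 0.05, we reject H₀.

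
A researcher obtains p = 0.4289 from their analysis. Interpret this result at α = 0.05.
Since p = 0.4289 > α = 0.05, fail to reject H₀.
There is insufficient evidence to reject the null hypothesis; the result is not statistically significant at the 0.05 level.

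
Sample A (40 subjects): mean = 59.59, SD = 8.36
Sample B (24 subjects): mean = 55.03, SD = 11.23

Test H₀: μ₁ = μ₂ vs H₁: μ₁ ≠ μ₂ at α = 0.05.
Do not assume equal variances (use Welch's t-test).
Welch's two-sample t-test:
H₀: μ₁ = μ₂
H₁: μ₁ ≠ μ₂
s₁²/n₁ = 8.36²/40 = 1.7472,  s₂²/n₂ = 11.23²/24 = 5.2547
SE = √(s₁²/n₁ + s₂²/n₂) = √(1.7472 + 5.2547) = 2.6461
df (Welch-Satterthwaite) = (s₁²/n₁ + s₂²/n₂)² / [(s₁²/n₁)²/(n₁-1) + (s₂²/n₂)²/(n₂-1)] ≈ 38.34
t = (x̄₁ - x̄₂) / SE = (59.59 - 55.03) / 2.6461 = 4.56 / 2.6461 = 1.723
p-value = 0.0929

Since p-value > α = 0.05, we fail to reject H₀.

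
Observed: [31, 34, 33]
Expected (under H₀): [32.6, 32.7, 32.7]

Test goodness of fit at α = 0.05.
Chi-square goodness of fit test:
H₀: observed counts match expected distribution
H₁: observed counts differ from expected distribution
df = k - 1 = 2
χ² = Σ(O - E)²/E
   = (31 - 32.6)²/32.6 + (34 - 32.7)²/32.7 + (33 - 32.7)²/32.7
   = 0.079 + 0.052 + 0.003
   = 0.13
p-value = 0.9357

Since p-value > α = 0.05, we fail to reject H₀.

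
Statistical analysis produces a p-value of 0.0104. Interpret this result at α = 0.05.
Since p = 0.0104 < α = 0.05, reject H₀.
There is sufficient evidence to reject the null hypothesis; the result is statistically significant at the 0.05 level.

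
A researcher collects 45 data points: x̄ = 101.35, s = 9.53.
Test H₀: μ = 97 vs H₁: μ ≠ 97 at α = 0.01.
One-sample t-test:
H₀: μ = 97
H₁: μ ≠ 97
df = n - 1 = 44
t = (x̄ - μ₀) / (s/√n) = (101.35 - 97) / (9.53/√45) = 3.062
p-value = 0.0037

Since p-value < α = 0.01, we reject H₀.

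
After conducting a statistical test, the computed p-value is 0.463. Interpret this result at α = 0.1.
Since p = 0.463 > α = 0.1, fail to reject H₀.
There is insufficient evidence to reject the null hypothesis; the result is not statistically significant at the 0.1 level.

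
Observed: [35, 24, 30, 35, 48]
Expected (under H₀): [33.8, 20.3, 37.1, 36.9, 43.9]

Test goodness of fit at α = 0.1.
Chi-square goodness of fit test:
H₀: observed counts match expected distribution
H₁: observed counts differ from expected distribution
df = k - 1 = 4
χ² = Σ(O - E)²/E
   = (35 - 33.8)²/33.8 + (24 - 20.3)²/20.3 + (30 - 37.1)²/37.1 + (35 - 36.9)²/36.9 + (48 - 43.9)²/43.9
   = 0.043 + 0.674 + 1.359 + 0.098 + 0.383
   = 2.56
p-value = 0.6345

Since p-value > α = 0.1, we fail to reject H₀.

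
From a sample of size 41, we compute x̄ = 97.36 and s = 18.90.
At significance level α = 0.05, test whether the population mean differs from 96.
One-sample t-test:
H₀: μ = 96
H₁: μ ≠ 96
df = n - 1 = 40
t = (x̄ - μ₀) / (s/√n) = (97.36 - 96) / (18.90/√41) = 0.461
p-value = 0.6475

Since p-value > α = 0.05, we fail to reject H₀.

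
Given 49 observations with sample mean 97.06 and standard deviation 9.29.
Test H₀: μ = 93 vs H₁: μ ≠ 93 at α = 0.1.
One-sample t-test:
H₀: μ = 93
H₁: μ ≠ 93
df = n - 1 = 48
t = (x̄ - μ₀) / (s/√n) = (97.06 - 93) / (9.29/√49) = 3.059
p-value = 0.0036

Since p-value < α = 0.1, we reject H₀.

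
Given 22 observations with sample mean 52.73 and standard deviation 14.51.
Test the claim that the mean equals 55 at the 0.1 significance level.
One-sample t-test:
H₀: μ = 55
H₁: μ ≠ 55
df = n - 1 = 21
t = (x̄ - μ₀) / (s/√n) = (52.73 - 55) / (14.51/√22) = -0.734
p-value = 0.4712

Since p-value > α = 0.1, we fail to reject H₀.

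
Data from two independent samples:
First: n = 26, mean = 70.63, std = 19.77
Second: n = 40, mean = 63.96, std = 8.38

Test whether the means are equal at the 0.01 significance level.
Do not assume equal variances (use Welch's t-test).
Welch's two-sample t-test:
H₀: μ₁ = μ₂
H₁: μ₁ ≠ μ₂
s₁²/n₁ = 19.77²/26 = 15.0328,  s₂²/n₂ = 8.38²/40 = 1.7556
SE = √(s₁²/n₁ + s₂²/n₂) = √(15.0328 + 1.7556) = 4.0974
df (Welch-Satterthwaite) = (s₁²/n₁ + s₂²/n₂)² / [(s₁²/n₁)²/(n₁-1) + (s₂²/n₂)²/(n₂-1)] ≈ 30.91
t = (x̄₁ - x̄₂) / SE = (70.63 - 63.96) / 4.0974 = 6.67 / 4.0974 = 1.628
p-value = 0.1137

Since p-value > α = 0.01, we fail to reject H₀.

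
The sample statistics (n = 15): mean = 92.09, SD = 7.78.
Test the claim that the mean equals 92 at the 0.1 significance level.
One-sample t-test:
H₀: μ = 92
H₁: μ ≠ 92
df = n - 1 = 14
t = (x̄ - μ₀) / (s/√n) = (92.09 - 92) / (7.78/√15) = 0.045
p-value = 0.9649

Since p-value > α = 0.1, we fail to reject H₀.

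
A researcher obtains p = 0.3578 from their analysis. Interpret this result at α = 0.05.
Since p = 0.3578 > α = 0.05, fail to reject H₀.
There is insufficient evidence to reject the null hypothesis; the result is not statistically significant at the 0.05 level.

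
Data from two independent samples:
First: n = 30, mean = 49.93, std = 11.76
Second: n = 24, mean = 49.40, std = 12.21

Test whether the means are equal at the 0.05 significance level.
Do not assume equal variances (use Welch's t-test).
Welch's two-sample t-test:
H₀: μ₁ = μ₂
H₁: μ₁ ≠ μ₂
s₁²/n₁ = 11.76²/30 = 4.6099,  s₂²/n₂ = 12.21²/24 = 6.2118
SE = √(s₁²/n₁ + s₂²/n₂) = √(4.6099 + 6.2118) = 3.2896
df (Welch-Satterthwaite) = (s₁²/n₁ + s₂²/n₂)² / [(s₁²/n₁)²/(n₁-1) + (s₂²/n₂)²/(n₂-1)] ≈ 48.58
t = (x̄₁ - x̄₂) / SE = (49.93 - 49.40) / 3.2896 = 0.53 / 3.2896 = 0.161
p-value = 0.8727

Since p-value > α = 0.05, we fail to reject H₀.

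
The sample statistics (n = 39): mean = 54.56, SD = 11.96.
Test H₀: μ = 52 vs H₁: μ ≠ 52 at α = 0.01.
One-sample t-test:
H₀: μ = 52
H₁: μ ≠ 52
df = n - 1 = 38
t = (x̄ - μ₀) / (s/√n) = (54.56 - 52) / (11.96/√39) = 1.337
p-value = 0.1893

Since p-value > α = 0.01, we fail to reject H₀.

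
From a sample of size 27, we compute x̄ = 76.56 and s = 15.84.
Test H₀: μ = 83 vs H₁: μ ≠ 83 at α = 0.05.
One-sample t-test:
H₀: μ = 83
H₁: μ ≠ 83
df = n - 1 = 26
t = (x̄ - μ₀) / (s/√n) = (76.56 - 83) / (15.84/√27) = -2.113
p-value = 0.0444

Since p-value < α = 0.05, we reject H₀.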